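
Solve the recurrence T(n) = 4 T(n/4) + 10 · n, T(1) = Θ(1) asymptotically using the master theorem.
T(n) = Θ(n log n)

log_4 4 = 1, and f(n) = 10 · n = Θ(n^(log_4 4)). This is Case 2 of the master theorem: T(n) = Θ(f(n) · log n) = Θ(n log n).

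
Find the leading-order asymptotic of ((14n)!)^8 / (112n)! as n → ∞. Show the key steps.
((14n)!)^8/(112n)! ~ ((2π·14n)^(7/2) / sqrt(8)) · 8^(−8·14n)  →  0

Write N = 14n. Stirling: N! ~ sqrt(2π N)(N/e)^N and (8N)! ~ sqrt(2π·8N)·(8N/e)^(8N).
  (N!)^8/(8N)! ~ (2π N)^(8/2) (N/e)^(8N) / [sqrt(2π·8N) (8N/e)^(8N)]
     = (2π N)^(8/2) / sqrt(2π·8N) · (N/(8N))^(8N)
     = (2π N)^((8−1)/2) / sqrt(8) · 8^(−8N).
Since 8^8 > 1, the factor 8^(−8N) decays exponentially, so the ratio → 0. Substituting N = 14n gives the stated form.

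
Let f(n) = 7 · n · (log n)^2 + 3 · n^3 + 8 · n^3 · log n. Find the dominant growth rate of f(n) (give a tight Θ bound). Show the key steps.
f(n) ∈ Θ(n^3 · log n)

Compare the terms by growth order. For large n, n^a · (log n)^b dominates n^a' · (log n)^b' iff a > a', or (a = a' and b > b'). Ranking the 3 terms shows the dominant one is 8 · n^3 · log n. Hence f(n) ∈ Θ(n^3 · log n).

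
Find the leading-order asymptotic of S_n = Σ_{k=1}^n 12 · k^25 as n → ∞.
S_n ~ 6 · n^26 / 13

By integral comparison (Euler-Maclaurin), Σ_{k=1}^n 12 · k^25 = 12 · ∫_0^n x^25 dx + O(n^25) = 12 · n^26/26 = 6 · n^26 / 13 + O(n^25). (Equivalently, Faulhaber's formula gives the same leading term.)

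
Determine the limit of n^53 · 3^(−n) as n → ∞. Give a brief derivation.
lim = 0

Exponentials with base > 1 dominate every fixed polynomial: for any fixed c, n^c / 3^n → 0 as n → ∞ (e.g. by the ratio test, or by writing 3^n = e^(n ln 3) and noting e^(n ln 3) / n^c → ∞). Hence n^53 · 3^(−n) = n^53 / 3^n → 0.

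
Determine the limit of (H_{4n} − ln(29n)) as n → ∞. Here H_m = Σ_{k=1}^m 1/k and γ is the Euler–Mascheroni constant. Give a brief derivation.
lim = ln(4/29) + γ

By Euler-Maclaurin, H_m = ln m + γ + O(1/m). So
  H_{4n} − ln(29n) = ln(4n) + γ − ln(29n) + O(1/n)
                       = ln(4/29) + γ + O(1/n).
Hence the limit is ln(4/29) + γ.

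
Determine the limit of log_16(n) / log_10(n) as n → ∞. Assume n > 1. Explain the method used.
lim = ln(10) / ln(16) = log_16(10)

Change of base: log_16(n) = ln n / ln 16 and log_10(n) = ln n / ln 10. The ratio is (ln n / ln 16) · (ln 10 / ln n) = ln 10 / ln 16, a constant independent of n. So the limit is ln 10 / ln 16 = log_16(10).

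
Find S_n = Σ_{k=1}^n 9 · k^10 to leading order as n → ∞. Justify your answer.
S_n ~ 9 · n^11 / 11

By integral comparison (Euler-Maclaurin), Σ_{k=1}^n 9 · k^10 = 9 · ∫_0^n x^10 dx + O(n^10) = 9 · n^11/11 + O(n^10). (Equivalently, Faulhaber's formula gives the same leading term.)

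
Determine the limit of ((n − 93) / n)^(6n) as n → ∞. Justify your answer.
lim = e^(−558)

Rewrite as (1 − 93/n)^(6n). By the standard limit (1 + x/n)^n → e^x, we have (1 − 93/n)^n → e^(−93), and raising to the 6th power gives e^(−558).
More precisely, ln[(1 − 93/n)^(6n)] = 6n · ln(1 − 93/n) = 6n · (-93/n + O(1/n^2)) = -558 + O(1/n) → -558.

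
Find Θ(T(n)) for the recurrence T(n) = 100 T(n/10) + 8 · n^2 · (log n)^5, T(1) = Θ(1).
T(n) = Θ(n^2 · (log n)^6)

Here log_10 100 = 2 and f(n) = 8 · n^2 · (log n)^5 = Θ(n^(log_10 100) · (log n)^5). This is the extended Case 2 of the master theorem (f matches the critical exponent up to log factors), giving T(n) = Θ(n^(log_10 100) · (log n)^(5+1)) = Θ(n^2 · (log n)^6).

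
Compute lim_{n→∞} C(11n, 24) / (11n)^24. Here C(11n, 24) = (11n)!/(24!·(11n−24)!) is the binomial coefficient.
lim = 1/24! = 1/620448401733239439360000

With N = 11n → ∞: C(N, 24) / N^24 = [N(N−1)…(N−23)] / (24! · N^24) = (1/24!) · 1 · (1 − 1/(11n)) · … · (1 − 23/(11n)). Each factor → 1 as N → ∞, so the limit is 1/24! = 1/620448401733239439360000.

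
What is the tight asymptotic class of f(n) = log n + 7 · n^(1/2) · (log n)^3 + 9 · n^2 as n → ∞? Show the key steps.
f(n) ∈ Θ(n^2)

Compare the terms by growth order. For large n, n^a · (log n)^b dominates n^a' · (log n)^b' iff a > a', or (a = a' and b > b'). Ranking the 3 terms shows the dominant one is 9 · n^2. Hence f(n) ∈ Θ(n^2).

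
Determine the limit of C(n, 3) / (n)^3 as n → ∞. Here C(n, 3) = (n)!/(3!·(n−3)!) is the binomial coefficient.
lim = 1/3! = 1/6

With N = n → ∞: C(N, 3) / N^3 = [N(N−1)…(N−2)] / (3! · N^3) = (1/3!) · 1 · (1 − 1/n) · (1 − 2/n). Each factor → 1 as N → ∞, so the limit is 1/3! = 1/6.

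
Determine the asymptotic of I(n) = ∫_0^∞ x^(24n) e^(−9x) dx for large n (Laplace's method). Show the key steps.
I(n) ~ (sqrt(2π·24n) / 9) · (24n/(9e))^(24n)

Write the integrand as exp(24n ln x − 9x) and set f(x) = 24n ln x − 9x. Then f'(x) = 24n/x − 9 = 0 at x* = 24n/9, and f''(x*) = −24n/x*^2 = −9^2/(24n). Laplace's method (interior maximum) gives
  I(n) ~ e^(f(x*)) · sqrt(2π / |f''(x*)|)
        = exp(24n ln(24n/9) − 24n) · sqrt(2π · 24n / 9^2)
        = (24n/9)^(24n) e^(−24n) · sqrt(2π·24n) / 9
        = (sqrt(2π·24n) / 9) · (24n/(9e))^(24n).
This matches Γ(24n+1)/9^(24n+1) with Stirling applied to Γ.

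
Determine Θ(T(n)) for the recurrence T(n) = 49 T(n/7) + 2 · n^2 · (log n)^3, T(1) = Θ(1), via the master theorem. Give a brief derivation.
T(n) = Θ(n^2 · (log n)^4)

Here log_7 49 = 2 and f(n) = 2 · n^2 · (log n)^3 = Θ(n^(log_7 49) · (log n)^3). This is the extended Case 2 of the master theorem (f matches the critical exponent up to log factors), giving T(n) = Θ(n^(log_7 49) · (log n)^(3+1)) = Θ(n^2 · (log n)^4).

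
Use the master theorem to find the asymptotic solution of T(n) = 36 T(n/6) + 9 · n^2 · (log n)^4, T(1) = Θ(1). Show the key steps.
T(n) = Θ(n^2 · (log n)^5)

Here log_6 36 = 2 and f(n) = 9 · n^2 · (log n)^4 = Θ(n^(log_6 36) · (log n)^4). This is the extended Case 2 of the master theorem (f matches the critical exponent up to log factors), giving T(n) = Θ(n^(log_6 36) · (log n)^(4+1)) = Θ(n^2 · (log n)^5).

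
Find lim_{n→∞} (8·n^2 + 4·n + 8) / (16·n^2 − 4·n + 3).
lim = 8/16 = 1/2

For large n the leading n^2 terms dominate both numerator and denominator. Dividing top and bottom by n^2, every other term tends to 0, leaving 8/16 = 1/2.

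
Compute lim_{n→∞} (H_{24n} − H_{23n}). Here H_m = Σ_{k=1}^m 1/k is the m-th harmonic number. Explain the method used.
lim = ln(24/23)

Euler-Maclaurin gives H_m = ln m + γ + 1/(2m) + O(1/m^2). The γ and O(1/m) terms cancel in the difference:
  H_{24n} − H_{23n} = ln(24n) − ln(23n) + O(1/n) = ln(24/23) + O(1/n).
Hence the limit is ln(24/23).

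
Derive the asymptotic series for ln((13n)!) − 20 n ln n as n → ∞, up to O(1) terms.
ln((13n)!) − 20 n ln n = −7 n ln n + 13(ln 13 − 1) n + (1/2) ln(2π·13n) + O(1/n)

Stirling: ln((13n)!) = 13n ln(13n) − 13n + (1/2) ln(2π·13n) + O(1/n).
Expand 13n ln(13n) = 13n (ln n + ln 13) = 13n ln n + 13n ln 13.
Subtract 20n ln n: leading term is (13 − 20) n ln n = −7 n ln n. The next term is 13n ln 13 − 13n = 13(ln 13 − 1) n. Then the (1/2) ln(2π·13n) correction.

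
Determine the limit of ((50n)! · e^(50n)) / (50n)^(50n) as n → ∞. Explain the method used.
lim = ∞

Stirling: (50n)! ~ sqrt(2π·50n) · (50n/e)^(50n). Hence
  (50n)! · e^(50n) / (50n)^(50n) ~ sqrt(2π·50n) = sqrt(2π·50) · sqrt(n) → ∞.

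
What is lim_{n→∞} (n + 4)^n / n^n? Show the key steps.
lim = e^4

Rewrite as (1 + 4/n)^(n). By the standard limit (1 + x/n)^n → e^x, we have (1 + 4/n)^n → e^4, and raising to the 1st power gives e^4.
More precisely, ln[(1 + 4/n)^(n)] = n · ln(1 + 4/n) = n · (4/n + O(1/n^2)) = 4 + O(1/n) → 4.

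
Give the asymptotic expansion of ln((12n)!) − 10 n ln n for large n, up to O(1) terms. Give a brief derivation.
ln((12n)!) − 10 n ln n = 2 n ln n + 12(ln 12 − 1) n + (1/2) ln(2π·12n) + O(1/n)

Stirling: ln((12n)!) = 12n ln(12n) − 12n + (1/2) ln(2π·12n) + O(1/n).
Expand 12n ln(12n) = 12n (ln n + ln 12) = 12n ln n + 12n ln 12.
Subtract 10n ln n: leading term is (12 − 10) n ln n = 2 n ln n. The next term is 12n ln 12 − 12n = 12(ln 12 − 1) n. Then the (1/2) ln(2π·12n) correction.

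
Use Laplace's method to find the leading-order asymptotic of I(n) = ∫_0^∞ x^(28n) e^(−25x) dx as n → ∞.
I(n) ~ (sqrt(2π·28n) / 25) · (28n/(25e))^(28n)

Write the integrand as exp(28n ln x − 25x) and set f(x) = 28n ln x − 25x. Then f'(x) = 28n/x − 25 = 0 at x* = 28n/25, and f''(x*) = −28n/x*^2 = −25^2/(28n). Laplace's method (interior maximum) gives
  I(n) ~ e^(f(x*)) · sqrt(2π / |f''(x*)|)
        = exp(28n ln(28n/25) − 28n) · sqrt(2π · 28n / 25^2)
        = (28n/25)^(28n) e^(−28n) · sqrt(2π·28n) / 25
        = (sqrt(2π·28n) / 25) · (28n/(25e))^(28n).
This matches Γ(28n+1)/25^(28n+1) with Stirling applied to Γ.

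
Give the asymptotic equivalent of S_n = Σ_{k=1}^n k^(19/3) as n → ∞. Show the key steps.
S_n ~ (3/22) · n^(22/3)

Integral comparison: Σ_{k=1}^n k^(19/3) = ∫_0^n x^(19/3) dx + O(n^(19/3)). The integral is n^(1 + 19/3) / (1 + 19/3) = n^((19+3)/3) / ((19+3)/3) = (3/22) · n^(22/3).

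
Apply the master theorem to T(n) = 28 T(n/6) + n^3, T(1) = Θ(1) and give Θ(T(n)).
T(n) = Θ(n^3)

log_6 28 ≈ 1.860. f(n) = n^3 dominates n^(log_6 28) since 3 > 1.860, and the regularity condition a·f(n/b) = 28·(n/6)^3 = (28/216)·n^3 ≤ c·f(n) holds with c = 28/216 ≈ 0.13 < 1. So this is Case 3: T(n) = Θ(f(n)) = Θ(n^3).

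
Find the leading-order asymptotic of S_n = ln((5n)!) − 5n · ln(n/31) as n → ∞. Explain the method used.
S_n ~ 5n · (ln 155 − 1) + O(ln n)

Stirling: ln((5n)!) = 5n ln(5n) − 5n + O(ln n).
  S_n = 5n ln(5n) − 5n − 5n ln(n/31) + O(ln n)
      = 5n ln(5n) − 5n ln n + 5n ln 31 − 5n + O(ln n)
      = 5n ln 5 + 5n ln 31 − 5n + O(ln n)
      = 5n (ln 155 − 1) + O(ln n).
Numerically ln(155) − 1 ≈ 4.0434.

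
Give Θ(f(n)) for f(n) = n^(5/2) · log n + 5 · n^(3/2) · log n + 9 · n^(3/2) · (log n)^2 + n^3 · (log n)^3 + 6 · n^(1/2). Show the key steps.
f(n) ∈ Θ(n^3 · (log n)^3)

Compare the terms by growth order. For large n, n^a · (log n)^b dominates n^a' · (log n)^b' iff a > a', or (a = a' and b > b'). Ranking the 5 terms shows the dominant one is n^3 · (log n)^3. Hence f(n) ∈ Θ(n^3 · (log n)^3).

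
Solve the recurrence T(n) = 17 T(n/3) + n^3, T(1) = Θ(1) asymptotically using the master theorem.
T(n) = Θ(n^3)

log_3 17 ≈ 2.579. f(n) = n^3 dominates n^(log_3 17) since 3 > 2.579, and the regularity condition a·f(n/b) = 17·(n/3)^3 = (17/27)·n^3 ≤ c·f(n) holds with c = 17/27 ≈ 0.63 < 1. So this is Case 3: T(n) = Θ(f(n)) = Θ(n^3).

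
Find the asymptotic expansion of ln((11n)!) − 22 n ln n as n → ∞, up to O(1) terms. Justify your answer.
ln((11n)!) − 22 n ln n = −11 n ln n + 11(ln 11 − 1) n + (1/2) ln(2π·11n) + O(1/n)

Stirling: ln((11n)!) = 11n ln(11n) − 11n + (1/2) ln(2π·11n) + O(1/n).
Expand 11n ln(11n) = 11n (ln n + ln 11) = 11n ln n + 11n ln 11.
Subtract 22n ln n: leading term is (11 − 22) n ln n = −11 n ln n. The next term is 11n ln 11 − 11n = 11(ln 11 − 1) n. Then the (1/2) ln(2π·11n) correction.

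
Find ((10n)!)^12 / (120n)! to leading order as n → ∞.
((10n)!)^12/(120n)! ~ ((2π·10n)^(11/2) / sqrt(12)) · 12^(−12·10n)  →  0

Write N = 10n. Stirling: N! ~ sqrt(2π N)(N/e)^N and (12N)! ~ sqrt(2π·12N)·(12N/e)^(12N).
  (N!)^12/(12N)! ~ (2π N)^(12/2) (N/e)^(12N) / [sqrt(2π·12N) (12N/e)^(12N)]
     = (2π N)^(12/2) / sqrt(2π·12N) · (N/(12N))^(12N)
     = (2π N)^((12−1)/2) / sqrt(12) · 12^(−12N).
Since 12^12 > 1, the factor 12^(−12N) decays exponentially, so the ratio → 0. Substituting N = 10n gives the stated form.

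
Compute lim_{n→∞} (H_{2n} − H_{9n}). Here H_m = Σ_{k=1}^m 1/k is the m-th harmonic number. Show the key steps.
lim = ln(2/9)

Euler-Maclaurin gives H_m = ln m + γ + 1/(2m) + O(1/m^2). The γ and O(1/m) terms cancel in the difference:
  H_{2n} − H_{9n} = ln(2n) − ln(9n) + O(1/n) = ln(2/9) + O(1/n).
Hence the limit is ln(2/9).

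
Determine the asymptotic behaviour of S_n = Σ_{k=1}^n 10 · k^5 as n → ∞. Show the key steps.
S_n ~ 5 · n^6 / 3

By integral comparison (Euler-Maclaurin), Σ_{k=1}^n 10 · k^5 = 10 · ∫_0^n x^5 dx + O(n^5) = 10 · n^6/6 = 5 · n^6 / 3 + O(n^5). (Equivalently, Faulhaber's formula gives the same leading term.)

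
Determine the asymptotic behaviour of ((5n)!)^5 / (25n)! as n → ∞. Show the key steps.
((5n)!)^5/(25n)! ~ ((2π·5n)^(4/2) / sqrt(5)) · 5^(−5·5n)  →  0

Write N = 5n. Stirling: N! ~ sqrt(2π N)(N/e)^N and (5N)! ~ sqrt(2π·5N)·(5N/e)^(5N).
  (N!)^5/(5N)! ~ (2π N)^(5/2) (N/e)^(5N) / [sqrt(2π·5N) (5N/e)^(5N)]
     = (2π N)^(5/2) / sqrt(2π·5N) · (N/(5N))^(5N)
     = (2π N)^((5−1)/2) / sqrt(5) · 5^(−5N).
Since 5^5 > 1, the factor 5^(−5N) decays exponentially, so the ratio → 0. Substituting N = 5n gives the stated form.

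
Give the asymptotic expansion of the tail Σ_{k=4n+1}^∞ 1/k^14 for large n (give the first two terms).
Σ_{k>4n} 1/k^14 = 1/(13 · (4n)^13) − 1/(2 · (4n)^14) + O(1/(4n)^15)

Compare to the integral: ∫_{4n}^∞ x^(−14) dx = [−x^(−13)/13]_{4n}^∞ = 1/((14−1)·(4n)^13). The Euler-Maclaurin correction adds −f(4n)/2 = −1/(2·(4n)^14). Euler-Maclaurin then gives
  Σ_{k>4n} 1/k^14 = ∫_{4n}^∞ dx/x^14 − 1/(2·(4n)^14) + O(1/(4n)^15).
(Equivalently this is ζ(14) − Σ_{k≤4n} 1/k^14.)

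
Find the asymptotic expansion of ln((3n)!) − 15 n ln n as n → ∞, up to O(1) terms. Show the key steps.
ln((3n)!) − 15 n ln n = −12 n ln n + 3(ln 3 − 1) n + (1/2) ln(2π·3n) + O(1/n)

Stirling: ln((3n)!) = 3n ln(3n) − 3n + (1/2) ln(2π·3n) + O(1/n).
Expand 3n ln(3n) = 3n (ln n + ln 3) = 3n ln n + 3n ln 3.
Subtract 15n ln n: leading term is (3 − 15) n ln n = −12 n ln n. The next term is 3n ln 3 − 3n = 3(ln 3 − 1) n. Then the (1/2) ln(2π·3n) correction.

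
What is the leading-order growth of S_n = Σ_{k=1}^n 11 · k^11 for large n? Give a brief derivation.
S_n ~ 11 · n^12 / 12

By integral comparison (Euler-Maclaurin), Σ_{k=1}^n 11 · k^11 = 11 · ∫_0^n x^11 dx + O(n^11) = 11 · n^12/12 + O(n^11). (Equivalently, Faulhaber's formula gives the same leading term.)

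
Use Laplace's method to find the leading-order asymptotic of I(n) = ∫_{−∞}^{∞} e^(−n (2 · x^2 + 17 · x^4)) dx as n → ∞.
I(n) ~ sqrt(π/(2n))

φ(x) = 2 · x^2 + 17 · x^4 has its unique global minimum at x* = 0 (since φ'(x) = 4x + 68x^3 = 0 only at x = 0 for real x with both coefficients positive, and φ → ∞ as |x| → ∞). At x* = 0, φ(0) = 0 and φ''(0) = 4. Laplace's method then gives
  I(n) ~ sqrt(2π / (n · φ''(0))) · e^(−n φ(0)) = sqrt(2π / (4n)) = sqrt(π/(2n)).
The 17 · x^4 term contributes only at subleading order (an O(1/n) relative correction).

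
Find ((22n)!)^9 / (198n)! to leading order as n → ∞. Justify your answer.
((22n)!)^9/(198n)! ~ ((2π·22n)^(8/2) / 3) · 9^(−9·22n)  →  0

Write N = 22n. Stirling: N! ~ sqrt(2π N)(N/e)^N and (9N)! ~ sqrt(2π·9N)·(9N/e)^(9N).
  (N!)^9/(9N)! ~ (2π N)^(9/2) (N/e)^(9N) / [sqrt(2π·9N) (9N/e)^(9N)]
     = (2π N)^(9/2) / sqrt(2π·9N) · (N/(9N))^(9N)
     = (2π N)^((9−1)/2) / 3 · 9^(−9N).
Since 9^9 > 1, the factor 9^(−9N) decays exponentially, so the ratio → 0. Substituting N = 22n gives the stated form.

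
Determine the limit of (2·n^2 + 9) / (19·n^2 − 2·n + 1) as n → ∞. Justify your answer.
lim = 2/19

For large n the leading n^2 terms dominate both numerator and denominator. Dividing top and bottom by n^2, every other term tends to 0, leaving 2/19.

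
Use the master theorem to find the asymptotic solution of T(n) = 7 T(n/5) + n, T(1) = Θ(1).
T(n) = Θ(n^(log_5 7))

Master theorem: compare f(n) = n to n^(log_5 7) where log_5 7 ≈ 1.209. Since 1 < log_5 7, we have f(n) = O(n^(log_5 7 − ε)) for some ε > 0 — Case 1. Hence T(n) = Θ(n^(log_5 7)).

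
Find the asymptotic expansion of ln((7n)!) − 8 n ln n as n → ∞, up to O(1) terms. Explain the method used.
ln((7n)!) − 8 n ln n = −n ln n + 7(ln 7 − 1) n + (1/2) ln(2π·7n) + O(1/n)

Stirling: ln((7n)!) = 7n ln(7n) − 7n + (1/2) ln(2π·7n) + O(1/n).
Expand 7n ln(7n) = 7n (ln n + ln 7) = 7n ln n + 7n ln 7.
Subtract 8n ln n: leading term is (7 − 8) n ln n = −n ln n. The next term is 7n ln 7 − 7n = 7(ln 7 − 1) n. Then the (1/2) ln(2π·7n) correction.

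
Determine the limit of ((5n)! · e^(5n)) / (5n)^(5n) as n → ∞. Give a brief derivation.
lim = ∞

Stirling: (5n)! ~ sqrt(2π·5n) · (5n/e)^(5n). Hence
  (5n)! · e^(5n) / (5n)^(5n) ~ sqrt(2π·5n) = sqrt(2π·5) · sqrt(n) → ∞.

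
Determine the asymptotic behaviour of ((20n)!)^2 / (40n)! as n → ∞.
((20n)!)^2/(40n)! ~ ((2π·20n)^(1/2) / sqrt(2)) · 2^(−2·20n)  →  0

Write N = 20n. Stirling: N! ~ sqrt(2π N)(N/e)^N and (2N)! ~ sqrt(2π·2N)·(2N/e)^(2N).
  (N!)^2/(2N)! ~ (2π N)^(2/2) (N/e)^(2N) / [sqrt(2π·2N) (2N/e)^(2N)]
     = (2π N)^(2/2) / sqrt(2π·2N) · (N/(2N))^(2N)
     = (2π N)^((2−1)/2) / sqrt(2) · 2^(−2N).
Since 2^2 > 1, the factor 2^(−2N) decays exponentially, so the ratio → 0. Substituting N = 20n gives the stated form.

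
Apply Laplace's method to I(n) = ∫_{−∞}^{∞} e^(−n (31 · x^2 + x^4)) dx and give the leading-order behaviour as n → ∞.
I(n) ~ sqrt(π/(31n))

φ(x) = 31 · x^2 + x^4 has its unique global minimum at x* = 0 (since φ'(x) = 62x + 4x^3 = 0 only at x = 0 for real x with both coefficients positive, and φ → ∞ as |x| → ∞). At x* = 0, φ(0) = 0 and φ''(0) = 62. Laplace's method then gives
  I(n) ~ sqrt(2π / (n · φ''(0))) · e^(−n φ(0)) = sqrt(2π / (62n)) = sqrt(π/(31n)).
The x^4 term contributes only at subleading order (an O(1/n) relative correction).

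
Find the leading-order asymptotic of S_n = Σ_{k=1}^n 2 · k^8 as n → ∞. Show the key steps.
S_n ~ 2 · n^9 / 9

By integral comparison (Euler-Maclaurin), Σ_{k=1}^n 2 · k^8 = 2 · ∫_0^n x^8 dx + O(n^8) = 2 · n^9/9 + O(n^8). (Equivalently, Faulhaber's formula gives the same leading term.)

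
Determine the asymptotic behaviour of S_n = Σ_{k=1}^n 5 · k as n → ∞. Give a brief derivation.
S_n ~ 5 · n^2 / 2

By integral comparison (Euler-Maclaurin), Σ_{k=1}^n 5 · k = 5 · ∫_0^n x^1 dx + O(n) = 5 · n^2/2 + O(n). (Equivalently, Faulhaber's formula gives the same leading term.)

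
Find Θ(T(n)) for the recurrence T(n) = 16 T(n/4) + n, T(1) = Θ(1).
T(n) = Θ(n^2)

Master theorem: compare f(n) = n to n^(log_4 16) where log_4 16 = 2. Since 1 < log_4 16, we have f(n) = O(n^(log_4 16 − ε)) for some ε > 0 — Case 1. Hence T(n) = Θ(n^(log_4 16)) = Θ(n^2).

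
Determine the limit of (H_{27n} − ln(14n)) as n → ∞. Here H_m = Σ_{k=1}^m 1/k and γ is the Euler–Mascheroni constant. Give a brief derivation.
lim = ln(27/14) + γ

By Euler-Maclaurin, H_m = ln m + γ + O(1/m). So
  H_{27n} − ln(14n) = ln(27n) + γ − ln(14n) + O(1/n)
                       = ln(27/14) + γ + O(1/n).
Hence the limit is ln(27/14) + γ.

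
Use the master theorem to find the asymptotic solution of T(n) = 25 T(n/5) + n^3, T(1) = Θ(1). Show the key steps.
T(n) = Θ(n^3)

log_5 25 ≈ 2.000. f(n) = n^3 dominates n^(log_5 25) since 3 > 2.000, and the regularity condition a·f(n/b) = 25·(n/5)^3 = (25/125)·n^3 ≤ c·f(n) holds with c = 25/125 ≈ 0.2 < 1. So this is Case 3: T(n) = Θ(f(n)) = Θ(n^3).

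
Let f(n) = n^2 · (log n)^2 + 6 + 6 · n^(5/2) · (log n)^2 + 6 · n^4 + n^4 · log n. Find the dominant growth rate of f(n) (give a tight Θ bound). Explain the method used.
f(n) ∈ Θ(n^4 · log n)

Compare the terms by growth order. For large n, n^a · (log n)^b dominates n^a' · (log n)^b' iff a > a', or (a = a' and b > b'). Ranking the 5 terms shows the dominant one is n^4 · log n. Hence f(n) ∈ Θ(n^4 · log n).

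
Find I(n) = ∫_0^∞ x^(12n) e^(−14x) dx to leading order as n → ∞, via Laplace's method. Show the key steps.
I(n) ~ (sqrt(2π·12n) / 14) · (12n/(14e))^(12n)

Write the integrand as exp(12n ln x − 14x) and set f(x) = 12n ln x − 14x. Then f'(x) = 12n/x − 14 = 0 at x* = 12n/14, and f''(x*) = −12n/x*^2 = −14^2/(12n). Laplace's method (interior maximum) gives
  I(n) ~ e^(f(x*)) · sqrt(2π / |f''(x*)|)
        = exp(12n ln(12n/14) − 12n) · sqrt(2π · 12n / 14^2)
        = (12n/14)^(12n) e^(−12n) · sqrt(2π·12n) / 14
        = (sqrt(2π·12n) / 14) · (12n/(14e))^(12n).
This matches Γ(12n+1)/14^(12n+1) with Stirling applied to Γ.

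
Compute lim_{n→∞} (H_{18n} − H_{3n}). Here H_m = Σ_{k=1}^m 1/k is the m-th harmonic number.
lim = ln(18/3) = ln 6

Euler-Maclaurin gives H_m = ln m + γ + 1/(2m) + O(1/m^2). The γ and O(1/m) terms cancel in the difference:
  H_{18n} − H_{3n} = ln(18n) − ln(3n) + O(1/n) = ln(18/3) + O(1/n).
Hence the limit is ln(18/3) = ln 6.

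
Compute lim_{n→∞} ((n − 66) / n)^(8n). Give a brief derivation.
lim = e^(−528)

Rewrite as (1 − 66/n)^(8n). By the standard limit (1 + x/n)^n → e^x, we have (1 − 66/n)^n → e^(−66), and raising to the 8th power gives e^(−528).
More precisely, ln[(1 − 66/n)^(8n)] = 8n · ln(1 − 66/n) = 8n · (-66/n + O(1/n^2)) = -528 + O(1/n) → -528.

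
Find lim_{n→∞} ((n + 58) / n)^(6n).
lim = e^348

Rewrite as (1 + 58/n)^(6n). By the standard limit (1 + x/n)^n → e^x, we have (1 + 58/n)^n → e^58, and raising to the 6th power gives e^348.
More precisely, ln[(1 + 58/n)^(6n)] = 6n · ln(1 + 58/n) = 6n · (58/n + O(1/n^2)) = 348 + O(1/n) → 348.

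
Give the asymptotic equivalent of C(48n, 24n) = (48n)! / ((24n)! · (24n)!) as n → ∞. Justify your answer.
C(48n, 24n) ~ (4)^(24n) · sqrt(1/(π·24n))

Write N = 24n. Apply Stirling to each factorial:
  (2N)! ~ sqrt(2π·2N) · (2N/e)^(2N),
  N! ~ sqrt(2π N) · (N/e)^N,
  (1N)! ~ sqrt(2π·1N) · (1N/e)^(1N).
The exponential factors combine to (2N)^(2N) / (N^N · (1N)^(1N)) = 2^(2N)/1^(1N) = (2^2/1^1)^N = (4)^N.
The square-root prefactors combine to sqrt(2π·2N) / (sqrt(2π N)·sqrt(2π·1N)) = sqrt(2 / (2π·1·N)) = sqrt(1/(π·24n)).
Substituting N = 24n: C(48n, 24n) ~ (4)^(24n) · sqrt(1/(π·24n)).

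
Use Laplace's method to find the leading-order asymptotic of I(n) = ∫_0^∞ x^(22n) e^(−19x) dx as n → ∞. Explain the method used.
I(n) ~ (sqrt(2π·22n) / 19) · (22n/(19e))^(22n)

Write the integrand as exp(22n ln x − 19x) and set f(x) = 22n ln x − 19x. Then f'(x) = 22n/x − 19 = 0 at x* = 22n/19, and f''(x*) = −22n/x*^2 = −19^2/(22n). Laplace's method (interior maximum) gives
  I(n) ~ e^(f(x*)) · sqrt(2π / |f''(x*)|)
        = exp(22n ln(22n/19) − 22n) · sqrt(2π · 22n / 19^2)
        = (22n/19)^(22n) e^(−22n) · sqrt(2π·22n) / 19
        = (sqrt(2π·22n) / 19) · (22n/(19e))^(22n).
This matches Γ(22n+1)/19^(22n+1) with Stirling applied to Γ.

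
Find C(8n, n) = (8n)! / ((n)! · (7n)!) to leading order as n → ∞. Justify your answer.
C(8n, n) ~ (16777216/823543)^(n) · sqrt(4/(7π·n))

Write N = n. Apply Stirling to each factorial:
  (8N)! ~ sqrt(2π·8N) · (8N/e)^(8N),
  N! ~ sqrt(2π N) · (N/e)^N,
  (7N)! ~ sqrt(2π·7N) · (7N/e)^(7N).
The exponential factors combine to (8N)^(8N) / (N^N · (7N)^(7N)) = 8^(8N)/7^(7N) = (8^8/7^7)^N = (16777216/823543)^N.
The square-root prefactors combine to sqrt(2π·8N) / (sqrt(2π N)·sqrt(2π·7N)) = sqrt(8 / (2π·7·N)) = sqrt(4/(7π·n)).
Substituting N = n: C(8n, n) ~ (16777216/823543)^(n) · sqrt(4/(7π·n)).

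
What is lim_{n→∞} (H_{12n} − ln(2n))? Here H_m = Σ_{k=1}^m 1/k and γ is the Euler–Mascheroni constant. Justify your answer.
lim = ln 6 + γ

By Euler-Maclaurin, H_m = ln m + γ + O(1/m). So
  H_{12n} − ln(2n) = ln(12n) + γ − ln(2n) + O(1/n)
                       = ln(12/2) + γ + O(1/n).
Hence the limit is ln(12/2) + γ (= ln 6).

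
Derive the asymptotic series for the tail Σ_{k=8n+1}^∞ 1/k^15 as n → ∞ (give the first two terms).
Σ_{k>8n} 1/k^15 = 1/(14 · (8n)^14) − 1/(2 · (8n)^15) + O(1/(8n)^16)

Compare to the integral: ∫_{8n}^∞ x^(−15) dx = [−x^(−14)/14]_{8n}^∞ = 1/((15−1)·(8n)^14). The Euler-Maclaurin correction adds −f(8n)/2 = −1/(2·(8n)^15). Euler-Maclaurin then gives
  Σ_{k>8n} 1/k^15 = ∫_{8n}^∞ dx/x^15 − 1/(2·(8n)^15) + O(1/(8n)^16).
(Equivalently this is ζ(15) − Σ_{k≤8n} 1/k^15.)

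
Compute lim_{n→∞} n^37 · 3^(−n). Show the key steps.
lim = 0

Exponentials with base > 1 dominate every fixed polynomial: for any fixed c, n^c / 3^n → 0 as n → ∞ (e.g. by the ratio test, or by writing 3^n = e^(n ln 3) and noting e^(n ln 3) / n^c → ∞). Hence n^37 · 3^(−n) = n^37 / 3^n → 0.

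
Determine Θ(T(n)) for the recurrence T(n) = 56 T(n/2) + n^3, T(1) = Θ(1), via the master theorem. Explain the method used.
T(n) = Θ(n^(log_2 56))

Master theorem: compare f(n) = n^3 to n^(log_2 56) where log_2 56 ≈ 5.807. Since 3 < log_2 56, we have f(n) = O(n^(log_2 56 − ε)) for some ε > 0 — Case 1. Hence T(n) = Θ(n^(log_2 56)).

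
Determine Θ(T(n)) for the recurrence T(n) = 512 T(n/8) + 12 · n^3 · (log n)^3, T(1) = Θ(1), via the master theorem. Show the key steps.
T(n) = Θ(n^3 · (log n)^4)

Here log_8 512 = 3 and f(n) = 12 · n^3 · (log n)^3 = Θ(n^(log_8 512) · (log n)^3). This is the extended Case 2 of the master theorem (f matches the critical exponent up to log factors), giving T(n) = Θ(n^(log_8 512) · (log n)^(3+1)) = Θ(n^3 · (log n)^4).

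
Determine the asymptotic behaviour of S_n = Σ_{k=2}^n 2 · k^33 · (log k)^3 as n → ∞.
S_n ~ n^34 · (log n)^3 / 17

By integral comparison, S_n = ∫_1^n 2 · x^33 · (log x)^3 dx + O(n^33 · (log n)^3). For the integral, the leading term of ∫_1^n x^33 (log x)^3 dx is n^34/34 · (log n)^3 (by repeated integration by parts; each step lowers the log-exponent and produces a relatively O(1/log n) correction). Hence S_n ~ n^34 · (log n)^3 / 17.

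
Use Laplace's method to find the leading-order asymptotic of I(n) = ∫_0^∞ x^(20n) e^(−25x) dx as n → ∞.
I(n) ~ (sqrt(2π·20n) / 25) · (20n/(25e))^(20n)

Write the integrand as exp(20n ln x − 25x) and set f(x) = 20n ln x − 25x. Then f'(x) = 20n/x − 25 = 0 at x* = 20n/25, and f''(x*) = −20n/x*^2 = −25^2/(20n). Laplace's method (interior maximum) gives
  I(n) ~ e^(f(x*)) · sqrt(2π / |f''(x*)|)
        = exp(20n ln(20n/25) − 20n) · sqrt(2π · 20n / 25^2)
        = (20n/25)^(20n) e^(−20n) · sqrt(2π·20n) / 25
        = (sqrt(2π·20n) / 25) · (20n/(25e))^(20n).
This matches Γ(20n+1)/25^(20n+1) with Stirling applied to Γ.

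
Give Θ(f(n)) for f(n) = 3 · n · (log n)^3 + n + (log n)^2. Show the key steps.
f(n) ∈ Θ(n · (log n)^3)

Compare the terms by growth order. For large n, n^a · (log n)^b dominates n^a' · (log n)^b' iff a > a', or (a = a' and b > b'). Ranking the 3 terms shows the dominant one is 3 · n · (log n)^3. Hence f(n) ∈ Θ(n · (log n)^3).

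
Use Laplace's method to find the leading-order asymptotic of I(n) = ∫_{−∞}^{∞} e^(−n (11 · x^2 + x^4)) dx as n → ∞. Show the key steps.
I(n) ~ sqrt(π/(11n))

φ(x) = 11 · x^2 + x^4 has its unique global minimum at x* = 0 (since φ'(x) = 22x + 4x^3 = 0 only at x = 0 for real x with both coefficients positive, and φ → ∞ as |x| → ∞). At x* = 0, φ(0) = 0 and φ''(0) = 22. Laplace's method then gives
  I(n) ~ sqrt(2π / (n · φ''(0))) · e^(−n φ(0)) = sqrt(2π / (22n)) = sqrt(π/(11n)).
The x^4 term contributes only at subleading order (an O(1/n) relative correction).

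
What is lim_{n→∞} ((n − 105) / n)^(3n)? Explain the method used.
lim = e^(−315)

Rewrite as (1 − 105/n)^(3n). By the standard limit (1 + x/n)^n → e^x, we have (1 − 105/n)^n → e^(−105), and raising to the 3rd power gives e^(−315).
More precisely, ln[(1 − 105/n)^(3n)] = 3n · ln(1 − 105/n) = 3n · (-105/n + O(1/n^2)) = -315 + O(1/n) → -315.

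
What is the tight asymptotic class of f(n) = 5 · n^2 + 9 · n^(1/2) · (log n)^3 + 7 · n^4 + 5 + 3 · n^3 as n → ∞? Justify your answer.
f(n) ∈ Θ(n^4)

Compare the terms by growth order. For large n, n^a · (log n)^b dominates n^a' · (log n)^b' iff a > a', or (a = a' and b > b'). Ranking the 5 terms shows the dominant one is 7 · n^4. Hence f(n) ∈ Θ(n^4).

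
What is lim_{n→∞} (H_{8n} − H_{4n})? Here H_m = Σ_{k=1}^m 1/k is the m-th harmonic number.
lim = ln(8/4) = ln 2

Euler-Maclaurin gives H_m = ln m + γ + 1/(2m) + O(1/m^2). The γ and O(1/m) terms cancel in the difference:
  H_{8n} − H_{4n} = ln(8n) − ln(4n) + O(1/n) = ln(8/4) + O(1/n).
Hence the limit is ln(8/4) = ln 2.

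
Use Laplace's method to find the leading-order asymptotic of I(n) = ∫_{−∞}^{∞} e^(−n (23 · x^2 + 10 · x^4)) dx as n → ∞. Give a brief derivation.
I(n) ~ sqrt(π/(23n))

φ(x) = 23 · x^2 + 10 · x^4 has its unique global minimum at x* = 0 (since φ'(x) = 46x + 40x^3 = 0 only at x = 0 for real x with both coefficients positive, and φ → ∞ as |x| → ∞). At x* = 0, φ(0) = 0 and φ''(0) = 46. Laplace's method then gives
  I(n) ~ sqrt(2π / (n · φ''(0))) · e^(−n φ(0)) = sqrt(2π / (46n)) = sqrt(π/(23n)).
The 10 · x^4 term contributes only at subleading order (an O(1/n) relative correction).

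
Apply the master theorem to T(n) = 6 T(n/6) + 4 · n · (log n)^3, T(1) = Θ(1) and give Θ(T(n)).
T(n) = Θ(n · (log n)^4)

Here log_6 6 = 1 and f(n) = 4 · n · (log n)^3 = Θ(n^(log_6 6) · (log n)^3). This is the extended Case 2 of the master theorem (f matches the critical exponent up to log factors), giving T(n) = Θ(n^(log_6 6) · (log n)^(3+1)) = Θ(n · (log n)^4).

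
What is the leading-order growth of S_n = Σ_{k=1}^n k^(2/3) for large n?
S_n ~ (3/5) · n^(5/3)

Integral comparison: Σ_{k=1}^n k^(2/3) = ∫_0^n x^(2/3) dx + O(n^(2/3)). The integral is n^(1 + 2/3) / (1 + 2/3) = n^((2+3)/3) / ((2+3)/3) = (3/5) · n^(5/3).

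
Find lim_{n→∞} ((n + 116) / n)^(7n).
lim = e^812

Rewrite as (1 + 116/n)^(7n). By the standard limit (1 + x/n)^n → e^x, we have (1 + 116/n)^n → e^116, and raising to the 7th power gives e^812.
More precisely, ln[(1 + 116/n)^(7n)] = 7n · ln(1 + 116/n) = 7n · (116/n + O(1/n^2)) = 812 + O(1/n) → 812.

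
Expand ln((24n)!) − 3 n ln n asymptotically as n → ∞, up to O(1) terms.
ln((24n)!) − 3 n ln n = 21 n ln n + 24(ln 24 − 1) n + (1/2) ln(2π·24n) + O(1/n)

Stirling: ln((24n)!) = 24n ln(24n) − 24n + (1/2) ln(2π·24n) + O(1/n).
Expand 24n ln(24n) = 24n (ln n + ln 24) = 24n ln n + 24n ln 24.
Subtract 3n ln n: leading term is (24 − 3) n ln n = 21 n ln n. The next term is 24n ln 24 − 24n = 24(ln 24 − 1) n. Then the (1/2) ln(2π·24n) correction.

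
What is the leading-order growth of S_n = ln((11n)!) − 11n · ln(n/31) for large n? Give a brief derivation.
S_n ~ 11n · (ln 341 − 1) + O(ln n)

Stirling: ln((11n)!) = 11n ln(11n) − 11n + O(ln n).
  S_n = 11n ln(11n) − 11n − 11n ln(n/31) + O(ln n)
      = 11n ln(11n) − 11n ln n + 11n ln 31 − 11n + O(ln n)
      = 11n ln 11 + 11n ln 31 − 11n + O(ln n)
      = 11n (ln 341 − 1) + O(ln n).
Numerically ln(341) − 1 ≈ 4.8319.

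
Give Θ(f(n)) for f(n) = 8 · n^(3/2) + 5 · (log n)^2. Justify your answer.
f(n) ∈ Θ(n^(3/2))

Compare the terms by growth order. For large n, n^a · (log n)^b dominates n^a' · (log n)^b' iff a > a', or (a = a' and b > b'). Ranking the 2 terms shows the dominant one is 8 · n^(3/2). Hence f(n) ∈ Θ(n^(3/2)).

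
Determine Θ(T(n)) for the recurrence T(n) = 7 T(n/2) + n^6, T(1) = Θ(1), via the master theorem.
T(n) = Θ(n^6)

log_2 7 ≈ 2.807. f(n) = n^6 dominates n^(log_2 7) since 6 > 2.807, and the regularity condition a·f(n/b) = 7·(n/2)^6 = (7/64)·n^6 ≤ c·f(n) holds with c = 7/64 ≈ 0.109 < 1. So this is Case 3: T(n) = Θ(f(n)) = Θ(n^6).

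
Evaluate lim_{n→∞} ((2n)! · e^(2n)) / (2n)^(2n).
lim = ∞

Stirling: (2n)! ~ sqrt(2π·2n) · (2n/e)^(2n). Hence
  (2n)! · e^(2n) / (2n)^(2n) ~ sqrt(2π·2n) = sqrt(2π·2) · sqrt(n) → ∞.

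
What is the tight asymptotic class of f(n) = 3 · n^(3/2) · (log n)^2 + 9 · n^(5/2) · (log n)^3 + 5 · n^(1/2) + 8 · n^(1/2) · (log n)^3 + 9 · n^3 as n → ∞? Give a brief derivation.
f(n) ∈ Θ(n^3)

Compare the terms by growth order. For large n, n^a · (log n)^b dominates n^a' · (log n)^b' iff a > a', or (a = a' and b > b'). Ranking the 5 terms shows the dominant one is 9 · n^3. Hence f(n) ∈ Θ(n^3).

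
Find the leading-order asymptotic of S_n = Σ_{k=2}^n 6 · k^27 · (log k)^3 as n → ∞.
S_n ~ 3 · n^28 · (log n)^3 / 14

By integral comparison, S_n = ∫_1^n 6 · x^27 · (log x)^3 dx + O(n^27 · (log n)^3). For the integral, the leading term of ∫_1^n x^27 (log x)^3 dx is n^28/28 · (log n)^3 (by repeated integration by parts; each step lowers the log-exponent and produces a relatively O(1/log n) correction). Hence S_n ~ 3 · n^28 · (log n)^3 / 14.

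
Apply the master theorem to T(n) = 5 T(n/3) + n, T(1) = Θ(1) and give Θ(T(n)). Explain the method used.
T(n) = Θ(n^(log_3 5))

Master theorem: compare f(n) = n to n^(log_3 5) where log_3 5 ≈ 1.465. Since 1 < log_3 5, we have f(n) = O(n^(log_3 5 − ε)) for some ε > 0 — Case 1. Hence T(n) = Θ(n^(log_3 5)).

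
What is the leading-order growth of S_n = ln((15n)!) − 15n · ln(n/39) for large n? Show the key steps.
S_n ~ 15n · (ln 585 − 1) + O(ln n)

Stirling: ln((15n)!) = 15n ln(15n) − 15n + O(ln n).
  S_n = 15n ln(15n) − 15n − 15n ln(n/39) + O(ln n)
      = 15n ln(15n) − 15n ln n + 15n ln 39 − 15n + O(ln n)
      = 15n ln 15 + 15n ln 39 − 15n + O(ln n)
      = 15n (ln 585 − 1) + O(ln n).
Numerically ln(585) − 1 ≈ 5.3716.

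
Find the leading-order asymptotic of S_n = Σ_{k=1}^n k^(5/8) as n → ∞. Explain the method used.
S_n ~ (8/13) · n^(13/8)

Integral comparison: Σ_{k=1}^n k^(5/8) = ∫_0^n x^(5/8) dx + O(n^(5/8)). The integral is n^(1 + 5/8) / (1 + 5/8) = n^((5+8)/8) / ((5+8)/8) = (8/13) · n^(13/8).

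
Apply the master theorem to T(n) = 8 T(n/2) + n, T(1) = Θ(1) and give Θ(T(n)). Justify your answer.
T(n) = Θ(n^3)

Master theorem: compare f(n) = n to n^(log_2 8) where log_2 8 = 3. Since 1 < log_2 8, we have f(n) = O(n^(log_2 8 − ε)) for some ε > 0 — Case 1. Hence T(n) = Θ(n^(log_2 8)) = Θ(n^3).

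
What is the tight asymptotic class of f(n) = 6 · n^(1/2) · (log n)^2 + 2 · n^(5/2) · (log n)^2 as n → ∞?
f(n) ∈ Θ(n^(5/2) · (log n)^2)

Compare the terms by growth order. For large n, n^a · (log n)^b dominates n^a' · (log n)^b' iff a > a', or (a = a' and b > b'). Ranking the 2 terms shows the dominant one is 2 · n^(5/2) · (log n)^2. Hence f(n) ∈ Θ(n^(5/2) · (log n)^2).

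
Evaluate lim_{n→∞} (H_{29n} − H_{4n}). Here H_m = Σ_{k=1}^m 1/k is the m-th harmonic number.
lim = ln(29/4)

Euler-Maclaurin gives H_m = ln m + γ + 1/(2m) + O(1/m^2). The γ and O(1/m) terms cancel in the difference:
  H_{29n} − H_{4n} = ln(29n) − ln(4n) + O(1/n) = ln(29/4) + O(1/n).
Hence the limit is ln(29/4).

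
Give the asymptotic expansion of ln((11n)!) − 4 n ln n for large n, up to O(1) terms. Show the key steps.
ln((11n)!) − 4 n ln n = 7 n ln n + 11(ln 11 − 1) n + (1/2) ln(2π·11n) + O(1/n)

Stirling: ln((11n)!) = 11n ln(11n) − 11n + (1/2) ln(2π·11n) + O(1/n).
Expand 11n ln(11n) = 11n (ln n + ln 11) = 11n ln n + 11n ln 11.
Subtract 4n ln n: leading term is (11 − 4) n ln n = 7 n ln n. The next term is 11n ln 11 − 11n = 11(ln 11 − 1) n. Then the (1/2) ln(2π·11n) correction.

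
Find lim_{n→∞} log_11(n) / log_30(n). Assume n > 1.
lim = ln(30) / ln(11) = log_11(30)

Change of base: log_11(n) = ln n / ln 11 and log_30(n) = ln n / ln 30. The ratio is (ln n / ln 11) · (ln 30 / ln n) = ln 30 / ln 11, a constant independent of n. So the limit is ln 30 / ln 11 = log_11(30).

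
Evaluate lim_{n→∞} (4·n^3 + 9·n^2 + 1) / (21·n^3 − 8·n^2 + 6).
lim = 4/21

For large n the leading n^3 terms dominate both numerator and denominator. Dividing top and bottom by n^3, every other term tends to 0, leaving 4/21.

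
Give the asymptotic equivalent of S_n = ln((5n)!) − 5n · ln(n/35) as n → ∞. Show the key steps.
S_n ~ 5n · (ln 175 − 1) + O(ln n)

Stirling: ln((5n)!) = 5n ln(5n) − 5n + O(ln n).
  S_n = 5n ln(5n) − 5n − 5n ln(n/35) + O(ln n)
      = 5n ln(5n) − 5n ln n + 5n ln 35 − 5n + O(ln n)
      = 5n ln 5 + 5n ln 35 − 5n + O(ln n)
      = 5n (ln 175 − 1) + O(ln n).
Numerically ln(175) − 1 ≈ 4.1648.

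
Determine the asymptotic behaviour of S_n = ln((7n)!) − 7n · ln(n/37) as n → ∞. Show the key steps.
S_n ~ 7n · (ln 259 − 1) + O(ln n)

Stirling: ln((7n)!) = 7n ln(7n) − 7n + O(ln n).
  S_n = 7n ln(7n) − 7n − 7n ln(n/37) + O(ln n)
      = 7n ln(7n) − 7n ln n + 7n ln 37 − 7n + O(ln n)
      = 7n ln 7 + 7n ln 37 − 7n + O(ln n)
      = 7n (ln 259 − 1) + O(ln n).
Numerically ln(259) − 1 ≈ 4.5568.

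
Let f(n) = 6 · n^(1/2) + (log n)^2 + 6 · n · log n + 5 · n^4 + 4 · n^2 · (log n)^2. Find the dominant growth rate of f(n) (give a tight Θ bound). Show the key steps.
f(n) ∈ Θ(n^4)

Compare the terms by growth order. For large n, n^a · (log n)^b dominates n^a' · (log n)^b' iff a > a', or (a = a' and b > b'). Ranking the 5 terms shows the dominant one is 5 · n^4. Hence f(n) ∈ Θ(n^4).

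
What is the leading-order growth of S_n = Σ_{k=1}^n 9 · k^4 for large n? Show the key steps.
S_n ~ 9 · n^5 / 5

By integral comparison (Euler-Maclaurin), Σ_{k=1}^n 9 · k^4 = 9 · ∫_0^n x^4 dx + O(n^4) = 9 · n^5/5 + O(n^4). (Equivalently, Faulhaber's formula gives the same leading term.)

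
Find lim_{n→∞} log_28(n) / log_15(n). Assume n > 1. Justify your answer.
lim = ln(15) / ln(28) = log_28(15)

Change of base: log_28(n) = ln n / ln 28 and log_15(n) = ln n / ln 15. The ratio is (ln n / ln 28) · (ln 15 / ln n) = ln 15 / ln 28, a constant independent of n. So the limit is ln 15 / ln 28 = log_28(15).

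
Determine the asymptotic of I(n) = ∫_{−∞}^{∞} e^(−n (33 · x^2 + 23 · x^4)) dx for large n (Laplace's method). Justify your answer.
I(n) ~ sqrt(π/(33n))

φ(x) = 33 · x^2 + 23 · x^4 has its unique global minimum at x* = 0 (since φ'(x) = 66x + 92x^3 = 0 only at x = 0 for real x with both coefficients positive, and φ → ∞ as |x| → ∞). At x* = 0, φ(0) = 0 and φ''(0) = 66. Laplace's method then gives
  I(n) ~ sqrt(2π / (n · φ''(0))) · e^(−n φ(0)) = sqrt(2π / (66n)) = sqrt(π/(33n)).
The 23 · x^4 term contributes only at subleading order (an O(1/n) relative correction).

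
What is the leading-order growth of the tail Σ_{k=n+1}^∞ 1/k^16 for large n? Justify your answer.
Σ_{k>n} 1/k^16 ~ 1/(15 · n^15)

Compare to the integral: ∫_{n}^∞ x^(−16) dx = [−x^(−15)/15]_{n}^∞ = 1/((16−1)·n^15). Euler-Maclaurin then gives
  Σ_{k>n} 1/k^16 = ∫_{n}^∞ dx/x^16 − 1/(2·n^16) + O(1/n^17).
(Equivalently this is ζ(16) − Σ_{k≤n} 1/k^16.)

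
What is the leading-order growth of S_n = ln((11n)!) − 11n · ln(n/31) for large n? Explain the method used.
S_n ~ 11n · (ln 341 − 1) + O(ln n)

Stirling: ln((11n)!) = 11n ln(11n) − 11n + O(ln n).
  S_n = 11n ln(11n) − 11n − 11n ln(n/31) + O(ln n)
      = 11n ln(11n) − 11n ln n + 11n ln 31 − 11n + O(ln n)
      = 11n ln 11 + 11n ln 31 − 11n + O(ln n)
      = 11n (ln 341 − 1) + O(ln n).
Numerically ln(341) − 1 ≈ 4.8319.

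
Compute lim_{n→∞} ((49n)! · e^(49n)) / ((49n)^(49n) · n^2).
lim = 0

Stirling: (49n)! ~ sqrt(2π·49n) · (49n/e)^(49n). Hence
  (49n)! · e^(49n) / (49n)^(49n) ~ sqrt(2π·49n).
Dividing by n^2: sqrt(2π·49n) / n^2 = sqrt(2π·49) · n^((1−4)/2), so the expression behaves like sqrt(2π·49) · n^((1−4)/2) → 0.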